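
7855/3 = 2618 + 1/3 = 2618.33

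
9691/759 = 881/69 = 12.77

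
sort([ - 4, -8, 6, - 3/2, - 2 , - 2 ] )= [ - 8, - 4 , - 2,-2, - 3/2, 6 ]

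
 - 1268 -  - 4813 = 3545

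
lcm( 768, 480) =3840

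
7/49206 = 7/49206 = 0.00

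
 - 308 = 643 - 951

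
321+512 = 833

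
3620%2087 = 1533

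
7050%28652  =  7050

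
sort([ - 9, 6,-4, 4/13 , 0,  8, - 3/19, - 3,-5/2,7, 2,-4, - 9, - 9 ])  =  [-9,  -  9, - 9,-4, - 4, - 3,  -  5/2,-3/19, 0,4/13, 2, 6 , 7,  8]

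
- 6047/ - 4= 6047/4 =1511.75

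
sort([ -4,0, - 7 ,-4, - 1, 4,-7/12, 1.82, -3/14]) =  [ - 7,-4,  -  4,-1 , - 7/12,- 3/14,0,1.82,4 ] 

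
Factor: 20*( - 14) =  -280 = -2^3 * 5^1*7^1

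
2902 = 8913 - 6011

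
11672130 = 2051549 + 9620581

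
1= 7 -6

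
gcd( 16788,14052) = 12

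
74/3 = 24+2/3 = 24.67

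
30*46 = 1380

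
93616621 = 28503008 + 65113613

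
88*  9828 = 864864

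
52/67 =52/67 = 0.78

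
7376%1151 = 470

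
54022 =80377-26355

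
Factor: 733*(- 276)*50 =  - 10115400 =- 2^3 *3^1 * 5^2 *23^1*733^1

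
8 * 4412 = 35296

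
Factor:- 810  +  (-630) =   -  1440 = -2^5*3^2 * 5^1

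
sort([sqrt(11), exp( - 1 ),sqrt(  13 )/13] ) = [ sqrt(13 )/13, exp( - 1 ), sqrt (11 )] 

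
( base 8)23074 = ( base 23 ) ibd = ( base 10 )9788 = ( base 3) 111102112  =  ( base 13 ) 45BC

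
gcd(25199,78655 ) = 1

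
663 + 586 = 1249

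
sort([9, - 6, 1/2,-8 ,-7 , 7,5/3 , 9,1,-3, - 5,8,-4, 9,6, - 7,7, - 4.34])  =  [ - 8, - 7, - 7,-6, - 5,-4.34 , - 4, - 3,1/2,1 , 5/3,6, 7, 7,8,9,9,9]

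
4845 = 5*969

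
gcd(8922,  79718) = 2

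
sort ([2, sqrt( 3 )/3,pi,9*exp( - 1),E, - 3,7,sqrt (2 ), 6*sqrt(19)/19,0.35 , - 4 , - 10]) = [ - 10, - 4, - 3,0.35,  sqrt(3)/3, 6 *sqrt( 19 ) /19,sqrt(2),2,E,  pi, 9*exp( - 1 ), 7 ] 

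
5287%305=102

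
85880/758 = 113+ 113/379 = 113.30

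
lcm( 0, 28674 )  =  0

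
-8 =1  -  9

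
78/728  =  3/28 =0.11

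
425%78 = 35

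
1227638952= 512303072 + 715335880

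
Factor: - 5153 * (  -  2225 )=5^2*89^1*5153^1 =11465425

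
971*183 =177693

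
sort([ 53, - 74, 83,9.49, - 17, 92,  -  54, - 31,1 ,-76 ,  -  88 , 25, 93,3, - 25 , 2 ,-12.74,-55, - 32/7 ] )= [- 88,- 76, - 74 , - 55,  -  54,-31, - 25, - 17,  -  12.74,- 32/7, 1,2,3, 9.49,25, 53, 83,  92,93] 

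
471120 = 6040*78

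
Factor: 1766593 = 29^1*60917^1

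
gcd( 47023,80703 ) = 1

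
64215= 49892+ 14323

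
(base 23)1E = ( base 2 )100101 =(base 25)1C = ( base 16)25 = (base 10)37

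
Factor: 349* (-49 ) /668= -17101/668 = -2^(-2) * 7^2  *167^(-1)*349^1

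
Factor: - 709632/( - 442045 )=2^10 * 3^2*5^( - 1) * 7^1* 11^1*211^( - 1)*419^( - 1)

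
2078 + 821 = 2899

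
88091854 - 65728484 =22363370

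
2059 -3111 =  - 1052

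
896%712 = 184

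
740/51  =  14+ 26/51  =  14.51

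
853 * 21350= 18211550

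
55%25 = 5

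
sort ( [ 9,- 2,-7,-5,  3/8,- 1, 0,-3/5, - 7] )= [ - 7, - 7 , - 5, - 2,-1 ,  -  3/5,0,3/8,9 ]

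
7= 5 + 2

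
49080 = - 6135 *(-8)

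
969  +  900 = 1869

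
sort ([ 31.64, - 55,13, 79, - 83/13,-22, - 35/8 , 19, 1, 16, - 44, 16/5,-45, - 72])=[ - 72, - 55, - 45, - 44,  -  22,-83/13, - 35/8,  1,16/5, 13,16 , 19,31.64,79]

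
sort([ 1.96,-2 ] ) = [ - 2,1.96] 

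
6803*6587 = 44811361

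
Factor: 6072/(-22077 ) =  - 2^3*3^(  -  1)*23^1*223^(  -  1)  =  -184/669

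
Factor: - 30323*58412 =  - 1771227076 = -2^2* 17^1*859^1*30323^1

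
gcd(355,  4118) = 71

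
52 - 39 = 13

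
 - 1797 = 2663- 4460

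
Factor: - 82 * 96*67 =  - 527424 = - 2^6 * 3^1 * 41^1 * 67^1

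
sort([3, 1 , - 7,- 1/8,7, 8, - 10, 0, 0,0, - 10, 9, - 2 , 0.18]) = [ - 10, - 10,-7, - 2, - 1/8, 0,0, 0, 0.18,1 , 3,7, 8, 9 ] 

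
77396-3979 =73417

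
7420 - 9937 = -2517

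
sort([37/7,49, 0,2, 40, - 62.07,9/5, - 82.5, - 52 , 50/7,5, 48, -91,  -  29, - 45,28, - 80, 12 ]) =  [ - 91,-82.5, - 80,- 62.07, - 52, - 45, - 29, 0, 9/5, 2 , 5,37/7,50/7,12, 28, 40,48,49 ] 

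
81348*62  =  5043576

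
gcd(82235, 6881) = 1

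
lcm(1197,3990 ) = 11970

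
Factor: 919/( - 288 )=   -  2^( - 5)*3^(  -  2)*919^1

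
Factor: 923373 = 3^3*11^1*3109^1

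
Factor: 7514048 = 2^6*113^1  *1039^1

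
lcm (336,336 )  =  336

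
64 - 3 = 61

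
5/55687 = 5/55687 =0.00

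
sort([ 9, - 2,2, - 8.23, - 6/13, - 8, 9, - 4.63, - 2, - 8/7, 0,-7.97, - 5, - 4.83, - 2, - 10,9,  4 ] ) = [ - 10, - 8.23,- 8, - 7.97, - 5, - 4.83,-4.63, - 2, -2,  -  2,-8/7, - 6/13,  0, 2, 4, 9,  9, 9]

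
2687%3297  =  2687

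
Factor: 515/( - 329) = -5^1*7^( - 1 )*47^( - 1)*103^1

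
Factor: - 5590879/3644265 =-3^( - 1)*5^( - 1)*7^1*127^( -1)*1913^ ( - 1)* 798697^1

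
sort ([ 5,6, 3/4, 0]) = [0,3/4,5,6 ] 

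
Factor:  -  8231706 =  - 2^1*3^4*7^2*17^1*61^1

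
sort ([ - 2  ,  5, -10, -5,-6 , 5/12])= [ - 10, - 6,-5 , - 2,  5/12, 5 ] 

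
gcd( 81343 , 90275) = 1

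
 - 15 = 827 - 842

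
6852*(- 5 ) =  - 34260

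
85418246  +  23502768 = 108921014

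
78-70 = 8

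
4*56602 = 226408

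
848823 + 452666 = 1301489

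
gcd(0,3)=3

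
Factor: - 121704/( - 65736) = 3^ (-1 )*83^( - 1) * 461^1= 461/249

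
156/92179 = 156/92179 = 0.00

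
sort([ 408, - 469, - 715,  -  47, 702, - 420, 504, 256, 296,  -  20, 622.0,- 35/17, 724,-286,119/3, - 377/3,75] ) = [ - 715,  -  469, - 420,-286,-377/3,  -  47, - 20, -35/17,119/3,75, 256,296,408,504,622.0,702,724 ]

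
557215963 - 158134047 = 399081916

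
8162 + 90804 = 98966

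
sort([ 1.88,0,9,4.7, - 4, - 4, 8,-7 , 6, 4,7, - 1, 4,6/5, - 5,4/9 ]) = [-7,  -  5,-4, - 4, - 1,0,4/9,6/5,1.88, 4,4 , 4.7  ,  6,7,8,9]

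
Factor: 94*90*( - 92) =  - 2^4*3^2*5^1*23^1*47^1   =  - 778320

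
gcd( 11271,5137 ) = 1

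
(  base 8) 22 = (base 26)I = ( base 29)I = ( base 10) 18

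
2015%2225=2015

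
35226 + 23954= 59180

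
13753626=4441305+9312321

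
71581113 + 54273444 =125854557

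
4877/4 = 4877/4 = 1219.25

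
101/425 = 101/425 =0.24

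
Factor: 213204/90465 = 436/185 = 2^2*5^( - 1)*37^ ( - 1)  *  109^1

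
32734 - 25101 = 7633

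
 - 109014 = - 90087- 18927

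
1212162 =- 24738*(-49)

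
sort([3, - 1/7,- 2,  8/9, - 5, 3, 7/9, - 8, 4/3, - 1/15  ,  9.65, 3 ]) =[ - 8, - 5, - 2,- 1/7,-1/15,7/9, 8/9,4/3, 3, 3,3,9.65]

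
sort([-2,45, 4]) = [ - 2,4,  45 ] 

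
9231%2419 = 1974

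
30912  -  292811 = - 261899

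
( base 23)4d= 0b1101001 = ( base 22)4h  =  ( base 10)105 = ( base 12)89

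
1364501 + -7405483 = -6040982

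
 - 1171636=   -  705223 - 466413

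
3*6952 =20856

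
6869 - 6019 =850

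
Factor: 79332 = 2^2*3^1  *11^1*601^1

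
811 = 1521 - 710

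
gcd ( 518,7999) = 1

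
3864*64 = 247296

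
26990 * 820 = 22131800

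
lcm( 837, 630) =58590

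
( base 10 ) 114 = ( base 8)162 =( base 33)3F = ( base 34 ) 3C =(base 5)424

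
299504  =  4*74876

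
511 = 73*7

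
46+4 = 50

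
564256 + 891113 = 1455369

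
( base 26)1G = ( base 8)52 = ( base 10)42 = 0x2a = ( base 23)1j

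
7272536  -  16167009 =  - 8894473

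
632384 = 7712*82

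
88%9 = 7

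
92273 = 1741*53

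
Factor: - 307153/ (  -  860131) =7^1*11^1*23^ (-1 ) *3989^1*37397^ (-1 ) 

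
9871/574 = 17 + 113/574 = 17.20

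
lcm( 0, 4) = 0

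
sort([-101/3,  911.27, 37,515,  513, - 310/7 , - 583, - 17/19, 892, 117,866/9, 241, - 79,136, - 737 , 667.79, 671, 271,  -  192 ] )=[ - 737, - 583, - 192,  -  79, - 310/7,-101/3, - 17/19,37 , 866/9,117,136,241, 271,513,515,667.79,671, 892, 911.27 ] 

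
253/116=253/116 = 2.18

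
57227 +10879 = 68106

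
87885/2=43942 + 1/2  =  43942.50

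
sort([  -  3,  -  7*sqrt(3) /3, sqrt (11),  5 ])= [ - 7*sqrt( 3)/3,  -  3,  sqrt( 11 ),5 ] 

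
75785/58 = 75785/58 = 1306.64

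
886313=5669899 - 4783586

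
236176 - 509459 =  - 273283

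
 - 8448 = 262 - 8710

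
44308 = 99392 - 55084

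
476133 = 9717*49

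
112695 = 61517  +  51178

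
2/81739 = 2/81739 =0.00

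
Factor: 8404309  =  1279^1* 6571^1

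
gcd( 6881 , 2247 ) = 7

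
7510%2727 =2056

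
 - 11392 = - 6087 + - 5305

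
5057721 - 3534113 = 1523608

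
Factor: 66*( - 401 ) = - 26466 = -  2^1*3^1 *11^1*401^1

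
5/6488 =5/6488 = 0.00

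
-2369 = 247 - 2616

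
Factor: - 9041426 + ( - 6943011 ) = -15984437 = - 7^2*17^1*31^1*619^1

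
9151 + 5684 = 14835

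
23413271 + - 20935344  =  2477927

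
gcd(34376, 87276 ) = 4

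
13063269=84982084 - 71918815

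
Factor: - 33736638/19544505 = - 11245546/6514835 = - 2^1 * 5^( - 1 )*13^1*523^1*827^1* 839^( - 1)*1553^( - 1 ) 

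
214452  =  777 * 276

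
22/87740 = 11/43870 = 0.00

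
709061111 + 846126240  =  1555187351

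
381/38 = 10 + 1/38 =10.03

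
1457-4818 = - 3361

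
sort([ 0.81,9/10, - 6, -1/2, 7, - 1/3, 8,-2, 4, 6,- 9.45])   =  [ - 9.45, - 6, - 2,  -  1/2, - 1/3, 0.81, 9/10, 4 , 6, 7, 8] 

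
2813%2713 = 100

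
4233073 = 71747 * 59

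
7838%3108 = 1622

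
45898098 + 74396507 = 120294605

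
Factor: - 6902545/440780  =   - 2^(- 2)*13^1*103^1*1031^1 *22039^(-1)   =  - 1380509/88156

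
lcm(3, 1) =3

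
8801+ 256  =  9057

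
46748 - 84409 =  - 37661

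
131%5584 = 131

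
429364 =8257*52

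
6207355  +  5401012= 11608367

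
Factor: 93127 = 23^1*4049^1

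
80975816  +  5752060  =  86727876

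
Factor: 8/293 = 2^3*293^(-1 ) 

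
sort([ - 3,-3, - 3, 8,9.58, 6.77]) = [-3,  -  3, -3,6.77,8,9.58 ] 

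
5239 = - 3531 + 8770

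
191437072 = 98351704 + 93085368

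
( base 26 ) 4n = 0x7f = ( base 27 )4j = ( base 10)127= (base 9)151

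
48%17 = 14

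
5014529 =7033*713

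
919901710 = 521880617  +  398021093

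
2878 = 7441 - 4563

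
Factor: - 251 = - 251^1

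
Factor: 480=2^5*3^1*5^1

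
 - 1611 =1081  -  2692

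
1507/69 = 21 + 58/69   =  21.84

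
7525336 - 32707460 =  -25182124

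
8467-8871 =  - 404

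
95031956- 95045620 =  -13664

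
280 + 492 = 772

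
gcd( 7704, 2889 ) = 963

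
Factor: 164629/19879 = 853/103 = 103^( - 1)*853^1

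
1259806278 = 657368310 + 602437968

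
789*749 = 590961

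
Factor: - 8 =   -  2^3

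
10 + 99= 109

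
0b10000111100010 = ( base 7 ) 34201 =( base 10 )8674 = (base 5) 234144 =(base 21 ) JE1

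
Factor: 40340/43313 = 2^2*5^1 *2017^1*43313^ (  -  1 ) 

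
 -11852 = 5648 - 17500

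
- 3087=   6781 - 9868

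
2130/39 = 710/13 = 54.62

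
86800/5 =17360 = 17360.00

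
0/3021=0 =0.00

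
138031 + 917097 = 1055128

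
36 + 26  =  62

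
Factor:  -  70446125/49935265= - 14089225/9987053 = - 5^2*23^1 * 31^ ( - 1 )*107^1 *113^( -1 )*229^1*2851^( - 1) 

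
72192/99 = 24064/33 = 729.21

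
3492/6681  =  1164/2227 = 0.52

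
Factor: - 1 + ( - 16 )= - 17 = -17^1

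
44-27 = 17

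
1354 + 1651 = 3005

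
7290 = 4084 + 3206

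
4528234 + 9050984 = 13579218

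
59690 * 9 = 537210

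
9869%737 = 288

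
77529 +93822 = 171351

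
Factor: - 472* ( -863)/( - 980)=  - 101834/245  =  - 2^1*5^( - 1 )*7^( - 2)*59^1* 863^1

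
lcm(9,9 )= 9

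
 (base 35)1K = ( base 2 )110111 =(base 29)1Q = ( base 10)55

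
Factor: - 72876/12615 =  -2^2*5^( - 1)*29^( - 2 )*6073^1 = -24292/4205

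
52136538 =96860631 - 44724093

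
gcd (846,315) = 9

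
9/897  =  3/299  =  0.01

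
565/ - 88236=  - 565/88236  =  - 0.01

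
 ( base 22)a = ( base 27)a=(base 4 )22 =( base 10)10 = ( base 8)12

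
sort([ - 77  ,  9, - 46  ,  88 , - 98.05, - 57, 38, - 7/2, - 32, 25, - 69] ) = [ - 98.05, - 77 ,-69, - 57, - 46 , - 32,-7/2,9, 25, 38,88]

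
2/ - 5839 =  - 2/5839 = -0.00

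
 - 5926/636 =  - 10 + 217/318= -9.32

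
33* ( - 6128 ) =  - 202224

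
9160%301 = 130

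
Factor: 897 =3^1*13^1* 23^1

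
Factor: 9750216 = 2^3*3^1*7^2*8291^1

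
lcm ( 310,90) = 2790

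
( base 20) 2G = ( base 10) 56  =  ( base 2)111000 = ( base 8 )70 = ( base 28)20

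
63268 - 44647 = 18621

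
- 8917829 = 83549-9001378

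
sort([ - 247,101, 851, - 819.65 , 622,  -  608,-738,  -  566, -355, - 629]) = [ -819.65, - 738, - 629, - 608, - 566,- 355, - 247, 101,  622 , 851]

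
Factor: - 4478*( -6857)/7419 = 2^1 * 3^( - 1 ) * 2239^1 * 2473^(  -  1 )*6857^1 =30705646/7419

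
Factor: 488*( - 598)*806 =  - 2^5*13^2 * 23^1*31^1*61^1 =- 235210144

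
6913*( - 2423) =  - 16750199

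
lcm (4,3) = 12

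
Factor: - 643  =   -643^1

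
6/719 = 6/719 = 0.01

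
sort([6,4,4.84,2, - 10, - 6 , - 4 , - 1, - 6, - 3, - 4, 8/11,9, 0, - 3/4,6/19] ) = [ - 10,-6, - 6,-4,  -  4,- 3, - 1, - 3/4,0,6/19,8/11, 2, 4,  4.84 , 6,9 ]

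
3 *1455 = 4365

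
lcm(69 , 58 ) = 4002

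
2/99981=2/99981= 0.00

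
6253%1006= 217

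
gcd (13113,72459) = 9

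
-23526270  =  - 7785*3022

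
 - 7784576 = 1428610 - 9213186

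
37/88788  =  37/88788= 0.00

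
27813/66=9271/22= 421.41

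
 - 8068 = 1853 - 9921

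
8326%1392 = 1366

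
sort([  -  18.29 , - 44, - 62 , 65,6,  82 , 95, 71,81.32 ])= [-62 ,  -  44, - 18.29, 6 , 65,71, 81.32,  82, 95] 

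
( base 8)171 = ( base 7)232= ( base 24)51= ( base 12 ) a1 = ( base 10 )121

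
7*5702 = 39914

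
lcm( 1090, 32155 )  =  64310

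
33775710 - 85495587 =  - 51719877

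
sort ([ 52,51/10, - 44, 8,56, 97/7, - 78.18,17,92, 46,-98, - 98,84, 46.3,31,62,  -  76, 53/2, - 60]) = [ - 98,  -  98, -78.18, - 76, - 60, - 44,51/10,  8,97/7,17, 53/2 , 31 , 46, 46.3,  52, 56, 62,  84 , 92 ]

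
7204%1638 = 652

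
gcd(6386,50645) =1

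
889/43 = 20+29/43  =  20.67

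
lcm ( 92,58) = 2668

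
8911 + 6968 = 15879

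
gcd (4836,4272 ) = 12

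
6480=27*240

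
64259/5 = 64259/5 = 12851.80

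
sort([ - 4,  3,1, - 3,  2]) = [-4, - 3,  1,2,3] 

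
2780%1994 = 786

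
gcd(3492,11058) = 582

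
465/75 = 31/5= 6.20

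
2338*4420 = 10333960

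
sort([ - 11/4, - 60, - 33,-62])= [ - 62 ,-60,-33, - 11/4 ] 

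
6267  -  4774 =1493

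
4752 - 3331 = 1421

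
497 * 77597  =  38565709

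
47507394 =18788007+28719387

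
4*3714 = 14856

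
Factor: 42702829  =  13^1*3284833^1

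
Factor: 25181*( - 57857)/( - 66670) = 2^( - 1) *5^( - 1)*13^2*47^1*59^( - 1)*113^( - 1)*149^1*1231^1 = 1456897117/66670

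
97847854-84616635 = 13231219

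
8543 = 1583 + 6960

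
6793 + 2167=8960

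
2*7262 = 14524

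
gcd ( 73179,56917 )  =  8131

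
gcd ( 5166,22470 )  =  42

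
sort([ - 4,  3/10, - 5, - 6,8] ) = [ - 6, - 5, - 4, 3/10,8 ]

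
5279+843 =6122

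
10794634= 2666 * 4049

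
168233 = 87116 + 81117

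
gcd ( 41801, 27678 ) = 1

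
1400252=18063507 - 16663255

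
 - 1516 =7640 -9156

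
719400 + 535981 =1255381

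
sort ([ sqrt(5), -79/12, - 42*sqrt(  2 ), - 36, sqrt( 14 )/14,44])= [-42 * sqrt ( 2 ),-36,- 79/12, sqrt (14)/14,sqrt(5 ),  44] 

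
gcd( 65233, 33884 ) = 1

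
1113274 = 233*4778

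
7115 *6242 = 44411830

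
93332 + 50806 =144138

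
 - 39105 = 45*( - 869)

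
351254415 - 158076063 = 193178352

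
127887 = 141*907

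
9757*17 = 165869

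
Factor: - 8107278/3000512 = - 2^(-5 )* 3^1*173^( - 1 ) * 271^( - 1) * 1351213^1  =  -4053639/1500256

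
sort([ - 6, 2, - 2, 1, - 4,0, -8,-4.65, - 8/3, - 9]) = [ - 9,-8,-6, - 4.65,-4,-8/3,-2,0, 1, 2 ] 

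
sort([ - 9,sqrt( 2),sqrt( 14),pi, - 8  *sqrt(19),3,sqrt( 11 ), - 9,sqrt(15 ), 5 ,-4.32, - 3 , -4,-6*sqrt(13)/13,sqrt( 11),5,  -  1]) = [ - 8*sqrt(19), - 9, -9, - 4.32, - 4, - 3, - 6*sqrt( 13)/13,  -  1, sqrt( 2),3, pi, sqrt(11),sqrt(11),sqrt(14 ), sqrt( 15)  ,  5 , 5 ] 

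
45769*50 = 2288450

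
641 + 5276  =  5917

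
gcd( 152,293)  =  1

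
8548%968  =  804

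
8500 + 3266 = 11766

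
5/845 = 1/169 =0.01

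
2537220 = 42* 60410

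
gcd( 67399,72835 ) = 1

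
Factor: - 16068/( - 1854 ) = 26/3 = 2^1*3^ ( - 1)*13^1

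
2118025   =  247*8575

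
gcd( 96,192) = 96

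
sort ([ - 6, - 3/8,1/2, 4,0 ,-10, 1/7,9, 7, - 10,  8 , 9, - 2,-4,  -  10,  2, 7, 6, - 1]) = [ -10, - 10, - 10,-6, - 4,-2, - 1,-3/8, 0, 1/7,1/2, 2,4, 6, 7, 7, 8,9, 9]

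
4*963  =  3852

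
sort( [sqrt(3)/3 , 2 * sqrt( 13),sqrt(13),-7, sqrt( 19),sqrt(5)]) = [ - 7,sqrt ( 3)/3,sqrt(5), sqrt ( 13),sqrt( 19), 2 * sqrt ( 13)]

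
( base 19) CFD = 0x1216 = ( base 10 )4630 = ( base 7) 16333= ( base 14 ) 198A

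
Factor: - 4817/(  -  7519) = 73^ ( - 1) * 103^ ( - 1)*4817^1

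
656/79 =8 + 24/79 = 8.30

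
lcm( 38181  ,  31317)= 2787213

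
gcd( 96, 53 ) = 1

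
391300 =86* 4550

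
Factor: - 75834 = -2^1*3^2 *11^1*383^1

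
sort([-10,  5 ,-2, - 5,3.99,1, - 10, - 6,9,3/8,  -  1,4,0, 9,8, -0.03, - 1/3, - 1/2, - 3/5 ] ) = [ - 10, - 10, - 6, - 5, - 2,  -  1, -3/5, - 1/2, - 1/3,-0.03, 0,  3/8, 1, 3.99,4, 5,8,9,9 ]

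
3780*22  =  83160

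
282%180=102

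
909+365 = 1274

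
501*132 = 66132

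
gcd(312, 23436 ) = 12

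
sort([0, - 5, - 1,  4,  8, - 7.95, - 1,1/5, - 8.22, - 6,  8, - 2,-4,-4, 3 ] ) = [ - 8.22 , - 7.95, - 6, - 5,  -  4,- 4, - 2, - 1,  -  1, 0, 1/5, 3,4, 8,8]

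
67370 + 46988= 114358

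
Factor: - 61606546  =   - 2^1*30803273^1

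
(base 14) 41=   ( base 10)57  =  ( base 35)1M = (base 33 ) 1o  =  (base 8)71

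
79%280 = 79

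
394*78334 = 30863596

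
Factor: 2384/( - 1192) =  - 2^1 = - 2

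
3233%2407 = 826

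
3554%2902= 652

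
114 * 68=7752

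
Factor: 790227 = 3^2*87803^1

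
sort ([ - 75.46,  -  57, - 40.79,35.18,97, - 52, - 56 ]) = [-75.46,-57, - 56, - 52, -40.79,35.18,97]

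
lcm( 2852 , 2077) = 191084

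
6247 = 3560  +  2687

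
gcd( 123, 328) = 41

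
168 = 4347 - 4179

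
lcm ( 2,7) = 14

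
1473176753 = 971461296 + 501715457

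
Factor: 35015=5^1*47^1*149^1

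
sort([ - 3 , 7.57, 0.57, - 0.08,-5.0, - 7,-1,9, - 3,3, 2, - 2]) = [ - 7, - 5.0, - 3, - 3, - 2, - 1, - 0.08, 0.57,2,3, 7.57, 9 ] 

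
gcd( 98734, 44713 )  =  1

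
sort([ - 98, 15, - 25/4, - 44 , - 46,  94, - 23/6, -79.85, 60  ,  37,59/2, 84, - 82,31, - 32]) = [ - 98 , - 82, - 79.85, - 46, - 44 , - 32, - 25/4, - 23/6,15, 59/2  ,  31, 37,60, 84,94 ] 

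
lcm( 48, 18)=144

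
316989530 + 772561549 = 1089551079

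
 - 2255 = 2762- 5017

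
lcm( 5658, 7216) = 497904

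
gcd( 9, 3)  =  3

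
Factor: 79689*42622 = 2^1*3^1*101^2 *211^1*263^1 = 3396504558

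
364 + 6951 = 7315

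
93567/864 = 31189/288 = 108.30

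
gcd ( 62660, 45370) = 130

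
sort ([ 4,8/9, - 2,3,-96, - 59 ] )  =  [ - 96 , - 59, - 2, 8/9,3 , 4]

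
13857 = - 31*(  -  447)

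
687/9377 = 687/9377  =  0.07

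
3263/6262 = 3263/6262   =  0.52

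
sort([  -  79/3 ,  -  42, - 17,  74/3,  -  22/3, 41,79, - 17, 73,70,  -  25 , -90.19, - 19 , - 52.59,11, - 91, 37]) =[ - 91 , - 90.19, - 52.59 ,- 42 , - 79/3, - 25 , - 19, - 17 , - 17, - 22/3 , 11, 74/3, 37,41,70, 73,79]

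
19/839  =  19/839 = 0.02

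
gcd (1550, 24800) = 1550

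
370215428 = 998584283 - 628368855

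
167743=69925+97818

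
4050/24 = 675/4 = 168.75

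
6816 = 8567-1751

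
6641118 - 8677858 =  - 2036740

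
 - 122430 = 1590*(-77)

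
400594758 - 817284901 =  - 416690143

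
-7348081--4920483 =  -  2427598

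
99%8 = 3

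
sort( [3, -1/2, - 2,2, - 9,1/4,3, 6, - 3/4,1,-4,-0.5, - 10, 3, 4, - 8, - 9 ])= [ - 10, - 9 , - 9, - 8 , - 4, - 2, - 3/4, - 1/2, - 0.5,1/4,1,2, 3,3,3,4,6 ] 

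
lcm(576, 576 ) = 576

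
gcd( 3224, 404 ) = 4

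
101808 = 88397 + 13411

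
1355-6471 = - 5116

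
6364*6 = 38184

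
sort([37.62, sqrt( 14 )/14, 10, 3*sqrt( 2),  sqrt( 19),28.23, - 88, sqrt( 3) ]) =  [ - 88, sqrt( 14)/14, sqrt(3),  3*sqrt( 2), sqrt( 19),10,  28.23, 37.62] 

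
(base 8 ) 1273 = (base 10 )699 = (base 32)lr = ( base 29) o3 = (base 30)N9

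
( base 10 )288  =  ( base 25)bd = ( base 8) 440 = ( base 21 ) DF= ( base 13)192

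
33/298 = 33/298 = 0.11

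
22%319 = 22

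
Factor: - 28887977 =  - 23^1*337^1*3727^1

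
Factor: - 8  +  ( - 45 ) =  - 53^1 = - 53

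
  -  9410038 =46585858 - 55995896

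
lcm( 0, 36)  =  0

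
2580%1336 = 1244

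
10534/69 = 152 + 2/3 =152.67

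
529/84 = 6 +25/84 = 6.30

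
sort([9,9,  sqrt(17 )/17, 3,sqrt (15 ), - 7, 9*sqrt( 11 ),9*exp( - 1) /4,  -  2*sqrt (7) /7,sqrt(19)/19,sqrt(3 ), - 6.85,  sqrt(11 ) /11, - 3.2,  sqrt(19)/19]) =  [ - 7, - 6.85, - 3.2,  -  2  *sqrt(7)/7, sqrt ( 19)/19,sqrt( 19 ) /19,sqrt(17 ) /17, sqrt(11 ) /11,  9*exp(-1 )/4, sqrt( 3 ),3 , sqrt( 15 ), 9,9, 9*sqrt(11)]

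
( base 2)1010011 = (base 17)4F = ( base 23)3e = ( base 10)83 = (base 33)2H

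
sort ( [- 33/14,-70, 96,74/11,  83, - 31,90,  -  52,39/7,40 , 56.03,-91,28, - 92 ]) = [-92,-91, - 70, - 52, - 31 , - 33/14,  39/7, 74/11,28  ,  40,  56.03 , 83,90,  96 ]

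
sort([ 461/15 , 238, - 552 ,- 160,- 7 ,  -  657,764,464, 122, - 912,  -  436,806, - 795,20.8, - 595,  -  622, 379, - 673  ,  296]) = [ - 912, - 795, - 673,-657,-622, - 595, - 552,  -  436, - 160,-7,20.8,461/15,122,238,296, 379,464,764,806 ]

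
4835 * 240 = 1160400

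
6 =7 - 1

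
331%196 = 135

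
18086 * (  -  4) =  - 72344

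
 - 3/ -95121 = 1/31707 = 0.00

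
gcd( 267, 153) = 3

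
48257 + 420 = 48677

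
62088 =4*15522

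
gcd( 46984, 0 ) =46984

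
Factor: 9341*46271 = 432217411 = 9341^1*46271^1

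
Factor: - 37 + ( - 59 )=- 2^5*3^1  =  - 96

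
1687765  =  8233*205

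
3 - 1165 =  - 1162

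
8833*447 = 3948351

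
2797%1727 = 1070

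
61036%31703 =29333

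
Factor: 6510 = 2^1*3^1*5^1*7^1*31^1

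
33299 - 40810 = - 7511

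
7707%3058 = 1591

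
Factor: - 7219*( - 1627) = 11745313= 1627^1*7219^1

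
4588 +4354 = 8942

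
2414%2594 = 2414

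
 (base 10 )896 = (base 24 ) 1d8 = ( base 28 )140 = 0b1110000000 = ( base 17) 31c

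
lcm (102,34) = 102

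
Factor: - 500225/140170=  - 2^( - 1)*5^1*11^1* 17^1*131^( - 1 )= - 935/262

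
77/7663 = 77/7663 =0.01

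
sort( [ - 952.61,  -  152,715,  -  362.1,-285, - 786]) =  [ - 952.61, - 786,- 362.1, - 285, - 152, 715]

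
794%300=194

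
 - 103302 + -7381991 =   -  7485293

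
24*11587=278088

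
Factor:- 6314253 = -3^1*11^1*191341^1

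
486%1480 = 486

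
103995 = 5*20799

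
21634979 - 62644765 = -41009786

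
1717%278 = 49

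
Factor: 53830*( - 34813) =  - 2^1 * 5^1*7^1*31^1*769^1 *1123^1 = - 1873983790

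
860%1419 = 860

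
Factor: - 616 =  - 2^3 * 7^1*11^1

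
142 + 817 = 959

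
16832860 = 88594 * 190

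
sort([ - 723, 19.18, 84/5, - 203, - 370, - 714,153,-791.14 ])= [ -791.14, - 723, - 714, - 370, - 203, 84/5, 19.18, 153 ] 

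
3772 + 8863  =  12635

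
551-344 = 207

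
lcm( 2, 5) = 10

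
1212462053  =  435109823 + 777352230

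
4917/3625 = 1 + 1292/3625 = 1.36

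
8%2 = 0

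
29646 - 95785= -66139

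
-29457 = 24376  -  53833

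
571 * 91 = 51961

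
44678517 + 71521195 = 116199712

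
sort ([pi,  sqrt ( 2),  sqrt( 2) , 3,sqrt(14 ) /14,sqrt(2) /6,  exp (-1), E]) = [sqrt(2)/6,sqrt( 14)/14 , exp ( - 1),sqrt ( 2), sqrt ( 2),E,3, pi ] 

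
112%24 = 16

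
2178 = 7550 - 5372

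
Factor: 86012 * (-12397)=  - 2^2*7^2*11^1*23^1*21503^1= - 1066290764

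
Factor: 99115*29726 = 2946292490 = 2^1*5^1*43^1* 89^1*167^1*461^1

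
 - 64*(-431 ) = 27584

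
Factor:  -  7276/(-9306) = 3638/4653 = 2^1*3^( - 2) * 11^(-1) * 17^1 * 47^(-1)*107^1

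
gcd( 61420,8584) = 148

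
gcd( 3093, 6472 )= 1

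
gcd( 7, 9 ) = 1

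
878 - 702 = 176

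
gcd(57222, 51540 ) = 6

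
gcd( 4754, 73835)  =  1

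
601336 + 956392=1557728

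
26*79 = 2054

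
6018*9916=59674488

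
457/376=1 + 81/376= 1.22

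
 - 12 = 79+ - 91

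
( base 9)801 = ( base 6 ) 3001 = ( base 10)649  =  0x289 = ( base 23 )155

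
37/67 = 37/67 = 0.55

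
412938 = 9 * 45882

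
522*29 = 15138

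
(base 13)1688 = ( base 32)37R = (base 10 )3323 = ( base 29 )3RH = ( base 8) 6373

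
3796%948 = 4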